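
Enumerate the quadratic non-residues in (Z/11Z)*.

Square k = 1,…,5 (k and 11−k give the same square):
1²=1, 2²=4, 3²=9, 4²≡5, 5²≡3 (mod 11).
The residues are {1, 3, 4, 5, 9}; the non-residues are the remaining 5 nonzero classes.

2, 6, 7, 8, 10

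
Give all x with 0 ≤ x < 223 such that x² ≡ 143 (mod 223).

84, 139

Since 223 ≡ 3 (mod 4), a square root of 143 is 143^((223+1)/4) = 143^56 mod 223.
Repeated squaring: 143^2≡156, 143^4≡29, 143^8≡172, 143^16≡148, 143^32≡50 (mod 223).
143^56 = 143^(32+16+8) ≡ 139 (mod 223).
Check: 139² = 19321 ≡ 143 (mod 223). The two roots are 84 and 139.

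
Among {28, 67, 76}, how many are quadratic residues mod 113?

1

(28/113) = +1 → QR.
(67/113) = -1 → non-residue.
(76/113) = -1 → non-residue.
Total quadratic residues among the 3: 1.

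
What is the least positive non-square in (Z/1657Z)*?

(2/1657) = +1, so 2 is a residue.
(3/1657) = +1, so 3 is a residue.
(4/1657) = +1, so 4 is a residue.
(5/1657) = −1, so 5 is the smallest positive non-residue mod 1657.

5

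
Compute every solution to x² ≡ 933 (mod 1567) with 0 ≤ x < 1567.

Since 1567 ≡ 3 (mod 4), a square root of 933 is 933^((1567+1)/4) = 933^392 mod 1567.
Repeated squaring: 933^2≡804, 933^4≡812, 933^8≡1204, 933^16≡141, 933^32≡1077, 933^64≡349, 933^128≡1142, 933^256≡420 (mod 1567).
933^392 = 933^(256+128+8) ≡ 50 (mod 1567).
Check: 50² = 2500 ≡ 933 (mod 1567). The two roots are 50 and 1517.

50, 1517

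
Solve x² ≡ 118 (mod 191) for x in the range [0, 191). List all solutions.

Since 191 ≡ 3 (mod 4), a square root of 118 is 118^((191+1)/4) = 118^48 mod 191.
Repeated squaring: 118^2≡172, 118^4≡170, 118^8≡59, 118^16≡43, 118^32≡130 (mod 191).
118^48 = 118^(32+16) ≡ 51 (mod 191).
Check: 51² = 2601 ≡ 118 (mod 191). The two roots are 51 and 140.

51, 140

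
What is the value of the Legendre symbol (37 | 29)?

-1

First reduce: 37 ≡ 8 (mod 29).
Pull out 2^3: since 29 ≡ 5 (mod 8), (2/29) = -1, so (2/29)^3 = -1.
Reached (1/29) = 1. Collecting the sign flips along the way, the symbol is -1.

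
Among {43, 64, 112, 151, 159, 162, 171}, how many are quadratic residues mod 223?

5

(43/223) = +1 → QR.
(64/223) = +1 → QR.
(112/223) = +1 → QR.
(151/223) = -1 → non-residue.
(159/223) = -1 → non-residue.
(162/223) = +1 → QR.
(171/223) = +1 → QR.
Total quadratic residues among the 7: 5.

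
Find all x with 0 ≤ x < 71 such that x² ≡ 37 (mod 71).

Since 71 ≡ 3 (mod 4), a square root of 37 is 37^((71+1)/4) = 37^18 mod 71.
Repeated squaring: 37^2≡20, 37^4≡45, 37^8≡37, 37^16≡20 (mod 71).
37^18 = 37^(16+2) ≡ 45 (mod 71).
Check: 45² = 2025 ≡ 37 (mod 71). The two roots are 26 and 45.

26, 45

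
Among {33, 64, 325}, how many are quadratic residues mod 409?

1

(33/409) = -1 → non-residue.
(64/409) = +1 → QR.
(325/409) = -1 → non-residue.
Total quadratic residues among the 3: 1.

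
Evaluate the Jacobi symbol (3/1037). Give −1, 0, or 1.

Reciprocity: 3 ≡ 3 and 1037 ≡ 1 (mod 4), so (3/1037) = +(1037/3).
Reduce top mod 3: now compute (2/3).
Pull out 2: since 3 ≡ 3 (mod 8), (2/3) = -1.
Reached (1/3) = 1. Collecting the sign flips along the way, the symbol is -1.

-1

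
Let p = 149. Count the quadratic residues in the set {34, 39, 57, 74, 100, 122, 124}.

(34/149) = -1 → non-residue.
(39/149) = +1 → QR.
(57/149) = -1 → non-residue.
(74/149) = -1 → non-residue.
(100/149) = +1 → QR.
(122/149) = -1 → non-residue.
(124/149) = +1 → QR.
Total quadratic residues among the 7: 3.

3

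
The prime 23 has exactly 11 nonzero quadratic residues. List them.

Square k = 1,…,11 (k and 23−k give the same square):
1²=1, 2²=4, 3²=9, 4²=16, 5²≡2, 6²≡13, 7²≡3, 8²≡18, 9²≡12, 10²≡8, 11²≡6 (mod 23).
So the quadratic residues mod 23 are {1, 2, 3, 4, 6, 8, 9, 12, 13, 16, 18}.

1 2 3 4 6 8 9 12 13 16 18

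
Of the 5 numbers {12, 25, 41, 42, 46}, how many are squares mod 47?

3

(12/47) = +1 → QR.
(25/47) = +1 → QR.
(41/47) = -1 → non-residue.
(42/47) = +1 → QR.
(46/47) = -1 → non-residue.
Total quadratic residues among the 5: 3.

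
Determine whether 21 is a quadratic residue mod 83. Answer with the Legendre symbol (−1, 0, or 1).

1

Reciprocity: 21 ≡ 1 and 83 ≡ 3 (mod 4), so (21/83) = +(83/21).
Reduce top mod 21: now compute (20/21).
Pull out 2^2: since 21 ≡ 5 (mod 8), (2/21) = -1, so (2/21)^2 = +1.
Reciprocity: 5 ≡ 1 and 21 ≡ 1 (mod 4), so (5/21) = +(21/5).
Reduce top mod 5: now compute (1/5).
Reached (1/5) = 1. Collecting the sign flips along the way, the symbol is +1.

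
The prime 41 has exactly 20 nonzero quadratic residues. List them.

1,2,4,5,8,9,10,16,18,20,21,23,25,31,32,33,36,37,39,40

Square k = 1,…,20 (k and 41−k give the same square):
1²=1, 2²=4, 3²=9, 4²=16, 5²=25, 6²=36, 7²≡8, 8²≡23, 9²≡40, 10²≡18, 11²≡39, 12²≡21, 13²≡5, 14²≡32, 15²≡20, 16²≡10, 17²≡2, 18²≡37, 19²≡33, 20²≡31 (mod 41).
So the quadratic residues mod 41 are {1, 2, 4, 5, 8, 9, 10, 16, 18, 20, 21, 23, 25, 31, 32, 33, 36, 37, 39, 40}.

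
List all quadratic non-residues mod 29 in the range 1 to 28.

Square k = 1,…,14 (k and 29−k give the same square):
1²=1, 2²=4, 3²=9, 4²=16, 5²=25, 6²≡7, 7²≡20, 8²≡6, 9²≡23, 10²≡13, 11²≡5, 12²≡28, 13²≡24, 14²≡22 (mod 29).
The residues are {1, 4, 5, 6, 7, 9, 13, 16, 20, 22, 23, 24, 25, 28}; the non-residues are the remaining 14 nonzero classes.

2,3,8,10,11,12,14,15,17,18,19,21,26,27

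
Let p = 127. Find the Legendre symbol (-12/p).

First reduce: -12 ≡ 115 (mod 127).
Reciprocity: 115 ≡ 3 and 127 ≡ 3 (mod 4), so (115/127) = −(127/115).
Reduce top mod 115: now compute (12/115).
Pull out 2^2: since 115 ≡ 3 (mod 8), (2/115) = -1, so (2/115)^2 = +1.
Reciprocity: 3 ≡ 3 and 115 ≡ 3 (mod 4), so (3/115) = −(115/3).
Reduce top mod 3: now compute (1/3).
Reached (1/3) = 1. Collecting the sign flips along the way, the symbol is +1.

1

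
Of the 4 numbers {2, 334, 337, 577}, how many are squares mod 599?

3

(2/599) = +1 → QR.
(334/599) = -1 → non-residue.
(337/599) = +1 → QR.
(577/599) = +1 → QR.
Total quadratic residues among the 4: 3.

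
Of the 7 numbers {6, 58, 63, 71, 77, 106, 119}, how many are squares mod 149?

(6/149) = +1 → QR.
(58/149) = -1 → non-residue.
(63/149) = +1 → QR.
(71/149) = -1 → non-residue.
(77/149) = -1 → non-residue.
(106/149) = -1 → non-residue.
(119/149) = +1 → QR.
Total quadratic residues among the 7: 3.

3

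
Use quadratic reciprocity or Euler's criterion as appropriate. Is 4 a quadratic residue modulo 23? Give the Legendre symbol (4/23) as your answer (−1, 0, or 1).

Pull out 2^2: since 23 ≡ 7 (mod 8), (2/23) = +1, so (2/23)^2 = +1.
Reached (1/23) = 1. Collecting the sign flips along the way, the symbol is +1.

1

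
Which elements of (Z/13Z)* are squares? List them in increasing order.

Square k = 1,…,6 (k and 13−k give the same square):
1²=1, 2²=4, 3²=9, 4²≡3, 5²≡12, 6²≡10 (mod 13).
So the quadratic residues mod 13 are {1, 3, 4, 9, 10, 12}.

1,3,4,9,10,12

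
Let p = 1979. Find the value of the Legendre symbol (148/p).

Pull out 2^2: since 1979 ≡ 3 (mod 8), (2/1979) = -1, so (2/1979)^2 = +1.
Reciprocity: 37 ≡ 1 and 1979 ≡ 3 (mod 4), so (37/1979) = +(1979/37).
Reduce top mod 37: now compute (18/37).
Pull out 2: since 37 ≡ 5 (mod 8), (2/37) = -1.
Reciprocity: 9 ≡ 1 and 37 ≡ 1 (mod 4), so (9/37) = +(37/9).
Reduce top mod 9: now compute (1/9).
Reached (1/9) = 1. Collecting the sign flips along the way, the symbol is -1.

-1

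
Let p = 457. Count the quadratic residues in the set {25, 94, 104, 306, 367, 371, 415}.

4

(25/457) = +1 → QR.
(94/457) = +1 → QR.
(104/457) = -1 → non-residue.
(306/457) = +1 → QR.
(367/457) = -1 → non-residue.
(371/457) = -1 → non-residue.
(415/457) = +1 → QR.
Total quadratic residues among the 7: 4.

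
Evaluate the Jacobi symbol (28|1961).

1

Pull out 2^2: since 1961 ≡ 1 (mod 8), (2/1961) = +1, so (2/1961)^2 = +1.
Reciprocity: 7 ≡ 3 and 1961 ≡ 1 (mod 4), so (7/1961) = +(1961/7).
Reduce top mod 7: now compute (1/7).
Reached (1/7) = 1. Collecting the sign flips along the way, the symbol is +1.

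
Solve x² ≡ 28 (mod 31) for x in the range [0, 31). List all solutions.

Since 31 ≡ 3 (mod 4), a square root of 28 is 28^((31+1)/4) = 28^8 mod 31.
Repeated squaring: 28^2≡9, 28^4≡19, 28^8≡20 (mod 31).
28^8 = 28^(8) ≡ 20 (mod 31).
Check: 20² = 400 ≡ 28 (mod 31). The two roots are 11 and 20.

11, 20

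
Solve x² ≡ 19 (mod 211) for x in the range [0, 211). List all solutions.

Since 211 ≡ 3 (mod 4), a square root of 19 is 19^((211+1)/4) = 19^53 mod 211.
Repeated squaring: 19^2≡150, 19^4≡134, 19^8≡21, 19^16≡19, 19^32≡150 (mod 211).
19^53 = 19^(32+16+4+1) ≡ 21 (mod 211).
Check: 21² = 441 ≡ 19 (mod 211). The two roots are 21 and 190.

21, 190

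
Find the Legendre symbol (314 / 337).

Pull out 2: since 337 ≡ 1 (mod 8), (2/337) = +1.
Reciprocity: 157 ≡ 1 and 337 ≡ 1 (mod 4), so (157/337) = +(337/157).
Reduce top mod 157: now compute (23/157).
Reciprocity: 23 ≡ 3 and 157 ≡ 1 (mod 4), so (23/157) = +(157/23).
Reduce top mod 23: now compute (19/23).
Reciprocity: 19 ≡ 3 and 23 ≡ 3 (mod 4), so (19/23) = −(23/19).
Reduce top mod 19: now compute (4/19).
Pull out 2^2: since 19 ≡ 3 (mod 8), (2/19) = -1, so (2/19)^2 = +1.
Reached (1/19) = 1. Collecting the sign flips along the way, the symbol is -1.

-1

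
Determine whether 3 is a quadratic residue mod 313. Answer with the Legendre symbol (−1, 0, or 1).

Euler's criterion: (3/313) ≡ 3^156 (mod 313).
3^2 ≡ 9 (mod 313)
3^4 ≡ 81 (mod 313)
3^8 ≡ 301 (mod 313)
3^16 ≡ 144 (mod 313)
3^32 ≡ 78 (mod 313)
3^64 ≡ 137 (mod 313)
3^128 ≡ 302 (mod 313)
3^156 = 3^(128+16+8+4) ≡ 1 (mod 313).
Result is 1, so (3/313) = 1.

1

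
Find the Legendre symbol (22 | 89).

1

Pull out 2: since 89 ≡ 1 (mod 8), (2/89) = +1.
Reciprocity: 11 ≡ 3 and 89 ≡ 1 (mod 4), so (11/89) = +(89/11).
Reduce top mod 11: now compute (1/11).
Reached (1/11) = 1. Collecting the sign flips along the way, the symbol is +1.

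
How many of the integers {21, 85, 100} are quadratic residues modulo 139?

1

(21/139) = -1 → non-residue.
(85/139) = -1 → non-residue.
(100/139) = +1 → QR.
Total quadratic residues among the 3: 1.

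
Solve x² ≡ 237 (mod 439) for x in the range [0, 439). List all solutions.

Since 439 ≡ 3 (mod 4), a square root of 237 is 237^((439+1)/4) = 237^110 mod 439.
Repeated squaring: 237^2≡416, 237^4≡90, 237^8≡198, 237^16≡133, 237^32≡129, 237^64≡398 (mod 439).
237^110 = 237^(64+32+8+4+2) ≡ 26 (mod 439).
Check: 26² = 676 ≡ 237 (mod 439). The two roots are 26 and 413.

26, 413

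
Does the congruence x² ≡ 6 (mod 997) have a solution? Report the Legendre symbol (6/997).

Pull out 2: since 997 ≡ 5 (mod 8), (2/997) = -1.
Reciprocity: 3 ≡ 3 and 997 ≡ 1 (mod 4), so (3/997) = +(997/3).
Reduce top mod 3: now compute (1/3).
Reached (1/3) = 1. Collecting the sign flips along the way, the symbol is -1.

-1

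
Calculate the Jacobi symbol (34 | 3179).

0

Pull out 2: since 3179 ≡ 3 (mod 8), (2/3179) = -1.
Reciprocity: 17 ≡ 1 and 3179 ≡ 3 (mod 4), so (17/3179) = +(3179/17).
Reduce top mod 17: now compute (0/17).
Top reduces to 0: gcd > 1, so the symbol is 0.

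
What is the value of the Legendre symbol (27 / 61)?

Reciprocity: 27 ≡ 3 and 61 ≡ 1 (mod 4), so (27/61) = +(61/27).
Reduce top mod 27: now compute (7/27).
Reciprocity: 7 ≡ 3 and 27 ≡ 3 (mod 4), so (7/27) = −(27/7).
Reduce top mod 7: now compute (6/7).
Pull out 2: since 7 ≡ 7 (mod 8), (2/7) = +1.
Reciprocity: 3 ≡ 3 and 7 ≡ 3 (mod 4), so (3/7) = −(7/3).
Reduce top mod 3: now compute (1/3).
Reached (1/3) = 1. Collecting the sign flips along the way, the symbol is +1.

1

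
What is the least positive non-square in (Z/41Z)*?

(2/41) = +1, so 2 is a residue.
(3/41) = −1, so 3 is the smallest positive non-residue mod 41.

3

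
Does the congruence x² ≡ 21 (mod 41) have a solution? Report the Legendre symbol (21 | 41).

Euler's criterion: (21/41) ≡ 21^20 (mod 41).
21^2 ≡ 31 (mod 41)
21^4 ≡ 18 (mod 41)
21^8 ≡ 37 (mod 41)
21^16 ≡ 16 (mod 41)
21^20 = 21^(16+4) ≡ 1 (mod 41).
Result is 1, so (21/41) = 1.

1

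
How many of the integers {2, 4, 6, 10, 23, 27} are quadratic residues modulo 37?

(2/37) = -1 → non-residue.
(4/37) = +1 → QR.
(6/37) = -1 → non-residue.
(10/37) = +1 → QR.
(23/37) = -1 → non-residue.
(27/37) = +1 → QR.
Total quadratic residues among the 6: 3.

3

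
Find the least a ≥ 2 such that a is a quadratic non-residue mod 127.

3

(2/127) = +1, so 2 is a residue.
(3/127) = −1, so 3 is the smallest positive non-residue mod 127.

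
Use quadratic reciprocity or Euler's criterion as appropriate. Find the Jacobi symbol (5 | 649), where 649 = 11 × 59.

1

Reciprocity: 5 ≡ 1 and 649 ≡ 1 (mod 4), so (5/649) = +(649/5).
Reduce top mod 5: now compute (4/5).
Pull out 2^2: since 5 ≡ 5 (mod 8), (2/5) = -1, so (2/5)^2 = +1.
Reached (1/5) = 1. Collecting the sign flips along the way, the symbol is +1.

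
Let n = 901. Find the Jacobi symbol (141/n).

Reciprocity: 141 ≡ 1 and 901 ≡ 1 (mod 4), so (141/901) = +(901/141).
Reduce top mod 141: now compute (55/141).
Reciprocity: 55 ≡ 3 and 141 ≡ 1 (mod 4), so (55/141) = +(141/55).
Reduce top mod 55: now compute (31/55).
Reciprocity: 31 ≡ 3 and 55 ≡ 3 (mod 4), so (31/55) = −(55/31).
Reduce top mod 31: now compute (24/31).
Pull out 2^3: since 31 ≡ 7 (mod 8), (2/31) = +1, so (2/31)^3 = +1.
Reciprocity: 3 ≡ 3 and 31 ≡ 3 (mod 4), so (3/31) = −(31/3).
Reduce top mod 3: now compute (1/3).
Reached (1/3) = 1. Collecting the sign flips along the way, the symbol is +1.

1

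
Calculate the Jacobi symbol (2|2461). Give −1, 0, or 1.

-1

Pull out 2: since 2461 ≡ 5 (mod 8), (2/2461) = -1.
Reached (1/2461) = 1. Collecting the sign flips along the way, the symbol is -1.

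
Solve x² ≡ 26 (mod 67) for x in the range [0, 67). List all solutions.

Since 67 ≡ 3 (mod 4), a square root of 26 is 26^((67+1)/4) = 26^17 mod 67.
Repeated squaring: 26^2≡6, 26^4≡36, 26^8≡23, 26^16≡60 (mod 67).
26^17 = 26^(16+1) ≡ 19 (mod 67).
Check: 19² = 361 ≡ 26 (mod 67). The two roots are 19 and 48.

19, 48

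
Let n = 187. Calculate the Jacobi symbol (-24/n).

First reduce: -24 ≡ 163 (mod 187).
Reciprocity: 163 ≡ 3 and 187 ≡ 3 (mod 4), so (163/187) = −(187/163).
Reduce top mod 163: now compute (24/163).
Pull out 2^3: since 163 ≡ 3 (mod 8), (2/163) = -1, so (2/163)^3 = -1.
Reciprocity: 3 ≡ 3 and 163 ≡ 3 (mod 4), so (3/163) = −(163/3).
Reduce top mod 3: now compute (1/3).
Reached (1/3) = 1. Collecting the sign flips along the way, the symbol is -1.

-1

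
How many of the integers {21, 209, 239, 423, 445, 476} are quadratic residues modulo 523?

2

(21/523) = -1 → non-residue.
(209/523) = +1 → QR.
(239/523) = -1 → non-residue.
(423/523) = -1 → non-residue.
(445/523) = -1 → non-residue.
(476/523) = +1 → QR.
Total quadratic residues among the 6: 2.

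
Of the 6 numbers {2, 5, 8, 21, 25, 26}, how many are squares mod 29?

2

(2/29) = -1 → non-residue.
(5/29) = +1 → QR.
(8/29) = -1 → non-residue.
(21/29) = -1 → non-residue.
(25/29) = +1 → QR.
(26/29) = -1 → non-residue.
Total quadratic residues among the 6: 2.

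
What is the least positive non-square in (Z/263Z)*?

(2/263) = +1, so 2 is a residue.
(3/263) = +1, so 3 is a residue.
(4/263) = +1, so 4 is a residue.
(5/263) = −1, so 5 is the smallest positive non-residue mod 263.

5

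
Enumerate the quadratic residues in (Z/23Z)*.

1 2 3 4 6 8 9 12 13 16 18

Square k = 1,…,11 (k and 23−k give the same square):
1²=1, 2²=4, 3²=9, 4²=16, 5²≡2, 6²≡13, 7²≡3, 8²≡18, 9²≡12, 10²≡8, 11²≡6 (mod 23).
So the quadratic residues mod 23 are {1, 2, 3, 4, 6, 8, 9, 12, 13, 16, 18}.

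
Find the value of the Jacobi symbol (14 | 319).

Pull out 2: since 319 ≡ 7 (mod 8), (2/319) = +1.
Reciprocity: 7 ≡ 3 and 319 ≡ 3 (mod 4), so (7/319) = −(319/7).
Reduce top mod 7: now compute (4/7).
Pull out 2^2: since 7 ≡ 7 (mod 8), (2/7) = +1, so (2/7)^2 = +1.
Reached (1/7) = 1. Collecting the sign flips along the way, the symbol is -1.

-1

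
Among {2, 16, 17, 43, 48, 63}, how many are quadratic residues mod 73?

(2/73) = +1 → QR.
(16/73) = +1 → QR.
(17/73) = -1 → non-residue.
(43/73) = -1 → non-residue.
(48/73) = +1 → QR.
(63/73) = -1 → non-residue.
Total quadratic residues among the 6: 3.

3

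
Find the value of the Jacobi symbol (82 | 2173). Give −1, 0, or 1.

Pull out 2: since 2173 ≡ 5 (mod 8), (2/2173) = -1.
Reciprocity: 41 ≡ 1 and 2173 ≡ 1 (mod 4), so (41/2173) = +(2173/41).
Reduce top mod 41: now compute (0/41).
Top reduces to 0: gcd > 1, so the symbol is 0.

0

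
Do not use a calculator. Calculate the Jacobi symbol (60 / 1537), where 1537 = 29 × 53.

Pull out 2^2: since 1537 ≡ 1 (mod 8), (2/1537) = +1, so (2/1537)^2 = +1.
Reciprocity: 15 ≡ 3 and 1537 ≡ 1 (mod 4), so (15/1537) = +(1537/15).
Reduce top mod 15: now compute (7/15).
Reciprocity: 7 ≡ 3 and 15 ≡ 3 (mod 4), so (7/15) = −(15/7).
Reduce top mod 7: now compute (1/7).
Reached (1/7) = 1. Collecting the sign flips along the way, the symbol is -1.

-1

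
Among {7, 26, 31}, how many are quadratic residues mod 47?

(7/47) = +1 → QR.
(26/47) = -1 → non-residue.
(31/47) = -1 → non-residue.
Total quadratic residues among the 3: 1.

1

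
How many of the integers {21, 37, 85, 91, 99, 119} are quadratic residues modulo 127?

3

(21/127) = +1 → QR.
(37/127) = +1 → QR.
(85/127) = -1 → non-residue.
(91/127) = -1 → non-residue.
(99/127) = +1 → QR.
(119/127) = -1 → non-residue.
Total quadratic residues among the 6: 3.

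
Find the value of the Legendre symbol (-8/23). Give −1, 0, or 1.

-1

Euler's criterion: (-8/23) ≡ 15^11 (mod 23).
15^2 ≡ 18 (mod 23)
15^4 ≡ 2 (mod 23)
15^8 ≡ 4 (mod 23)
15^11 = 15^(8+2+1) ≡ 22 (mod 23).
Result is 22 ≡ −1, so (-8/23) = −1.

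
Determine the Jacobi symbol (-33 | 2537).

First reduce: -33 ≡ 2504 (mod 2537).
Pull out 2^3: since 2537 ≡ 1 (mod 8), (2/2537) = +1, so (2/2537)^3 = +1.
Reciprocity: 313 ≡ 1 and 2537 ≡ 1 (mod 4), so (313/2537) = +(2537/313).
Reduce top mod 313: now compute (33/313).
Reciprocity: 33 ≡ 1 and 313 ≡ 1 (mod 4), so (33/313) = +(313/33).
Reduce top mod 33: now compute (16/33).
Pull out 2^4: since 33 ≡ 1 (mod 8), (2/33) = +1, so (2/33)^4 = +1.
Reached (1/33) = 1. Collecting the sign flips along the way, the symbol is +1.

1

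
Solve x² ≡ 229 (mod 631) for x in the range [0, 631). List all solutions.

Since 631 ≡ 3 (mod 4), a square root of 229 is 229^((631+1)/4) = 229^158 mod 631.
Repeated squaring: 229^2≡68, 229^4≡207, 229^8≡572, 229^16≡326, 229^32≡268, 229^64≡521, 229^128≡111 (mod 631).
229^158 = 229^(128+16+8+4+2) ≡ 289 (mod 631).
Check: 289² = 83521 ≡ 229 (mod 631). The two roots are 289 and 342.

289, 342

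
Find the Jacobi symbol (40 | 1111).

1

Pull out 2^3: since 1111 ≡ 7 (mod 8), (2/1111) = +1, so (2/1111)^3 = +1.
Reciprocity: 5 ≡ 1 and 1111 ≡ 3 (mod 4), so (5/1111) = +(1111/5).
Reduce top mod 5: now compute (1/5).
Reached (1/5) = 1. Collecting the sign flips along the way, the symbol is +1.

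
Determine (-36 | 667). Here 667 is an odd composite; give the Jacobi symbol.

First reduce: -36 ≡ 631 (mod 667).
Reciprocity: 631 ≡ 3 and 667 ≡ 3 (mod 4), so (631/667) = −(667/631).
Reduce top mod 631: now compute (36/631).
Pull out 2^2: since 631 ≡ 7 (mod 8), (2/631) = +1, so (2/631)^2 = +1.
Reciprocity: 9 ≡ 1 and 631 ≡ 3 (mod 4), so (9/631) = +(631/9).
Reduce top mod 9: now compute (1/9).
Reached (1/9) = 1. Collecting the sign flips along the way, the symbol is -1.

-1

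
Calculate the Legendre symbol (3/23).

Reciprocity: 3 ≡ 3 and 23 ≡ 3 (mod 4), so (3/23) = −(23/3).
Reduce top mod 3: now compute (2/3).
Pull out 2: since 3 ≡ 3 (mod 8), (2/3) = -1.
Reached (1/3) = 1. Collecting the sign flips along the way, the symbol is +1.

1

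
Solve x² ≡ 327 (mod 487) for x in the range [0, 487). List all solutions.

57, 430

Since 487 ≡ 3 (mod 4), a square root of 327 is 327^((487+1)/4) = 327^122 mod 487.
Repeated squaring: 327^2≡276, 327^4≡204, 327^8≡221, 327^16≡141, 327^32≡401, 327^64≡91 (mod 487).
327^122 = 327^(64+32+16+8+2) ≡ 430 (mod 487).
Check: 430² = 184900 ≡ 327 (mod 487). The two roots are 57 and 430.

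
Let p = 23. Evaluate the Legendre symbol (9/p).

1

Euler's criterion: (9/23) ≡ 9^11 (mod 23).
9^2 ≡ 12 (mod 23)
9^4 ≡ 6 (mod 23)
9^8 ≡ 13 (mod 23)
9^11 = 9^(8+2+1) ≡ 1 (mod 23).
Result is 1, so (9/23) = 1.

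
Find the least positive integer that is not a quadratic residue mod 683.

2

(2/683) = −1, so 2 is the smallest positive non-residue mod 683.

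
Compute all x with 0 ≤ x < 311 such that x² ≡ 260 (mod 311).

Since 311 ≡ 3 (mod 4), a square root of 260 is 260^((311+1)/4) = 260^78 mod 311.
Repeated squaring: 260^2≡113, 260^4≡18, 260^8≡13, 260^16≡169, 260^32≡260, 260^64≡113 (mod 311).
260^78 = 260^(64+8+4+2) ≡ 169 (mod 311).
Check: 169² = 28561 ≡ 260 (mod 311). The two roots are 142 and 169.

142, 169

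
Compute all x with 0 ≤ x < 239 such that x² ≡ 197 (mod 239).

83, 156

Since 239 ≡ 3 (mod 4), a square root of 197 is 197^((239+1)/4) = 197^60 mod 239.
Repeated squaring: 197^2≡91, 197^4≡155, 197^8≡125, 197^16≡90, 197^32≡213 (mod 239).
197^60 = 197^(32+16+8+4) ≡ 83 (mod 239).
Check: 83² = 6889 ≡ 197 (mod 239). The two roots are 83 and 156.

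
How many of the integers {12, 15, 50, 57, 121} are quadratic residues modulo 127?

(12/127) = -1 → non-residue.
(15/127) = +1 → QR.
(50/127) = +1 → QR.
(57/127) = -1 → non-residue.
(121/127) = +1 → QR.
Total quadratic residues among the 5: 3.

3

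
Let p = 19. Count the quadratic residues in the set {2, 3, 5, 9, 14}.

(2/19) = -1 → non-residue.
(3/19) = -1 → non-residue.
(5/19) = +1 → QR.
(9/19) = +1 → QR.
(14/19) = -1 → non-residue.
Total quadratic residues among the 5: 2.

2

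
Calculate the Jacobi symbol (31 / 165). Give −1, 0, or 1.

Reciprocity: 31 ≡ 3 and 165 ≡ 1 (mod 4), so (31/165) = +(165/31).
Reduce top mod 31: now compute (10/31).
Pull out 2: since 31 ≡ 7 (mod 8), (2/31) = +1.
Reciprocity: 5 ≡ 1 and 31 ≡ 3 (mod 4), so (5/31) = +(31/5).
Reduce top mod 5: now compute (1/5).
Reached (1/5) = 1. Collecting the sign flips along the way, the symbol is +1.

1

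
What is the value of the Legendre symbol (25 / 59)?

Reciprocity: 25 ≡ 1 and 59 ≡ 3 (mod 4), so (25/59) = +(59/25).
Reduce top mod 25: now compute (9/25).
Reciprocity: 9 ≡ 1 and 25 ≡ 1 (mod 4), so (9/25) = +(25/9).
Reduce top mod 9: now compute (7/9).
Reciprocity: 7 ≡ 3 and 9 ≡ 1 (mod 4), so (7/9) = +(9/7).
Reduce top mod 7: now compute (2/7).
Pull out 2: since 7 ≡ 7 (mod 8), (2/7) = +1.
Reached (1/7) = 1. Collecting the sign flips along the way, the symbol is +1.

1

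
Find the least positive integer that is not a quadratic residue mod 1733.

2

(2/1733) = −1, so 2 is the smallest positive non-residue mod 1733.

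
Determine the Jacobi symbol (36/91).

1

Pull out 2^2: since 91 ≡ 3 (mod 8), (2/91) = -1, so (2/91)^2 = +1.
Reciprocity: 9 ≡ 1 and 91 ≡ 3 (mod 4), so (9/91) = +(91/9).
Reduce top mod 9: now compute (1/9).
Reached (1/9) = 1. Collecting the sign flips along the way, the symbol is +1.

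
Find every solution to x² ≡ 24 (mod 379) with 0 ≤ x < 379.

85, 294

Since 379 ≡ 3 (mod 4), a square root of 24 is 24^((379+1)/4) = 24^95 mod 379.
Repeated squaring: 24^2≡197, 24^4≡151, 24^8≡61, 24^16≡310, 24^32≡213, 24^64≡268 (mod 379).
24^95 = 24^(64+16+8+4+2+1) ≡ 294 (mod 379).
Check: 294² = 86436 ≡ 24 (mod 379). The two roots are 85 and 294.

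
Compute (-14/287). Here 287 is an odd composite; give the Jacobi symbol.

0

First reduce: -14 ≡ 273 (mod 287).
Reciprocity: 273 ≡ 1 and 287 ≡ 3 (mod 4), so (273/287) = +(287/273).
Reduce top mod 273: now compute (14/273).
Pull out 2: since 273 ≡ 1 (mod 8), (2/273) = +1.
Reciprocity: 7 ≡ 3 and 273 ≡ 1 (mod 4), so (7/273) = +(273/7).
Reduce top mod 7: now compute (0/7).
Top reduces to 0: gcd > 1, so the symbol is 0.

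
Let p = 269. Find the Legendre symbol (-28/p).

-1

Euler's criterion: (-28/269) ≡ 241^134 (mod 269).
241^2 ≡ 246 (mod 269)
241^4 ≡ 260 (mod 269)
241^8 ≡ 81 (mod 269)
241^16 ≡ 105 (mod 269)
241^32 ≡ 265 (mod 269)
241^64 ≡ 16 (mod 269)
241^128 ≡ 256 (mod 269)
241^134 = 241^(128+4+2) ≡ 268 (mod 269).
Result is 268 ≡ −1, so (-28/269) = −1.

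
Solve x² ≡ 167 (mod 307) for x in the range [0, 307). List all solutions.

Since 307 ≡ 3 (mod 4), a square root of 167 is 167^((307+1)/4) = 167^77 mod 307.
Repeated squaring: 167^2≡259, 167^4≡155, 167^8≡79, 167^16≡101, 167^32≡70, 167^64≡295 (mod 307).
167^77 = 167^(64+8+4+1) ≡ 144 (mod 307).
Check: 144² = 20736 ≡ 167 (mod 307). The two roots are 144 and 163.

144, 163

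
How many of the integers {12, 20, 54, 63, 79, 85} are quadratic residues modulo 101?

(12/101) = -1 → non-residue.
(20/101) = +1 → QR.
(54/101) = +1 → QR.
(63/101) = -1 → non-residue.
(79/101) = +1 → QR.
(85/101) = +1 → QR.
Total quadratic residues among the 6: 4.

4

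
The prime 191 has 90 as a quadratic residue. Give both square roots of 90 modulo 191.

Since 191 ≡ 3 (mod 4), a square root of 90 is 90^((191+1)/4) = 90^48 mod 191.
Repeated squaring: 90^2≡78, 90^4≡163, 90^8≡20, 90^16≡18, 90^32≡133 (mod 191).
90^48 = 90^(32+16) ≡ 102 (mod 191).
Check: 102² = 10404 ≡ 90 (mod 191). The two roots are 89 and 102.

89, 102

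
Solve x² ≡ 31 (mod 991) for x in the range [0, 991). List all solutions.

Since 991 ≡ 3 (mod 4), a square root of 31 is 31^((991+1)/4) = 31^248 mod 991.
Repeated squaring: 31^2≡961, 31^4≡900, 31^8≡353, 31^16≡734, 31^32≡643, 31^64≡202, 31^128≡173 (mod 991).
31^248 = 31^(128+64+32+16+8) ≡ 548 (mod 991).
Check: 548² = 300304 ≡ 31 (mod 991). The two roots are 443 and 548.

443, 548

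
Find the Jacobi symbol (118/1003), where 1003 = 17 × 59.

Pull out 2: since 1003 ≡ 3 (mod 8), (2/1003) = -1.
Reciprocity: 59 ≡ 3 and 1003 ≡ 3 (mod 4), so (59/1003) = −(1003/59).
Reduce top mod 59: now compute (0/59).
Top reduces to 0: gcd > 1, so the symbol is 0.

0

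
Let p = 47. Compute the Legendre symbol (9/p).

Euler's criterion: (9/47) ≡ 9^23 (mod 47).
9^2 ≡ 34 (mod 47)
9^4 ≡ 28 (mod 47)
9^8 ≡ 32 (mod 47)
9^16 ≡ 37 (mod 47)
9^23 = 9^(16+4+2+1) ≡ 1 (mod 47).
Result is 1, so (9/47) = 1.

1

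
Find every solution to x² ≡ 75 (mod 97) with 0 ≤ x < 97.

47, 50

97 ≡ 1 (mod 4), so we find a root by search.
Trying successive values, 47² = 2209 ≡ 75 (mod 97). The other root is 97 − 47 = 50.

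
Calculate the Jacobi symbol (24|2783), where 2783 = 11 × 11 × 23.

1

Pull out 2^3: since 2783 ≡ 7 (mod 8), (2/2783) = +1, so (2/2783)^3 = +1.
Reciprocity: 3 ≡ 3 and 2783 ≡ 3 (mod 4), so (3/2783) = −(2783/3).
Reduce top mod 3: now compute (2/3).
Pull out 2: since 3 ≡ 3 (mod 8), (2/3) = -1.
Reached (1/3) = 1. Collecting the sign flips along the way, the symbol is +1.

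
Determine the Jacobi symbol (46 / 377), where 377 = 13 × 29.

Pull out 2: since 377 ≡ 1 (mod 8), (2/377) = +1.
Reciprocity: 23 ≡ 3 and 377 ≡ 1 (mod 4), so (23/377) = +(377/23).
Reduce top mod 23: now compute (9/23).
Reciprocity: 9 ≡ 1 and 23 ≡ 3 (mod 4), so (9/23) = +(23/9).
Reduce top mod 9: now compute (5/9).
Reciprocity: 5 ≡ 1 and 9 ≡ 1 (mod 4), so (5/9) = +(9/5).
Reduce top mod 5: now compute (4/5).
Pull out 2^2: since 5 ≡ 5 (mod 8), (2/5) = -1, so (2/5)^2 = +1.
Reached (1/5) = 1. Collecting the sign flips along the way, the symbol is +1.

1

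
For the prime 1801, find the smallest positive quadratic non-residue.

(2/1801) = +1, so 2 is a residue.
(3/1801) = +1, so 3 is a residue.
(4/1801) = +1, so 4 is a residue.
(5/1801) = +1, so 5 is a residue.
(6/1801) = +1, so 6 is a residue.
(7/1801) = +1, so 7 is a residue.
(8/1801) = +1, so 8 is a residue.
(9/1801) = +1, so 9 is a residue.
(10/1801) = +1, so 10 is a residue.
(11/1801) = −1, so 11 is the smallest positive non-residue mod 1801.

11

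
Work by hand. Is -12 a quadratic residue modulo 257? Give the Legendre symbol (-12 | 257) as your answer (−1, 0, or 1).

First reduce: -12 ≡ 245 (mod 257).
Reciprocity: 245 ≡ 1 and 257 ≡ 1 (mod 4), so (245/257) = +(257/245).
Reduce top mod 245: now compute (12/245).
Pull out 2^2: since 245 ≡ 5 (mod 8), (2/245) = -1, so (2/245)^2 = +1.
Reciprocity: 3 ≡ 3 and 245 ≡ 1 (mod 4), so (3/245) = +(245/3).
Reduce top mod 3: now compute (2/3).
Pull out 2: since 3 ≡ 3 (mod 8), (2/3) = -1.
Reached (1/3) = 1. Collecting the sign flips along the way, the symbol is -1.

-1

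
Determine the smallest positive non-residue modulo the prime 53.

(2/53) = −1, so 2 is the smallest positive non-residue mod 53.

2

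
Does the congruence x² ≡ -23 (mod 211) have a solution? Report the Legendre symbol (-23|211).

1

Euler's criterion: (-23/211) ≡ 188^105 (mod 211).
188^2 ≡ 107 (mod 211)
188^4 ≡ 55 (mod 211)
188^8 ≡ 71 (mod 211)
188^16 ≡ 188 (mod 211)
188^32 ≡ 107 (mod 211)
188^64 ≡ 55 (mod 211)
188^105 = 188^(64+32+8+1) ≡ 1 (mod 211).
Result is 1, so (-23/211) = 1.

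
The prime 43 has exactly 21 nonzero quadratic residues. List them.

1, 4, 6, 9, 10, 11, 13, 14, 15, 16, 17, 21, 23, 24, 25, 31, 35, 36, 38, 40, 41

Square k = 1,…,21 (k and 43−k give the same square):
1²=1, 2²=4, 3²=9, 4²=16, 5²=25, 6²=36, 7²≡6, 8²≡21, 9²≡38, 10²≡14, 11²≡35, 12²≡15, 13²≡40, 14²≡24, 15²≡10, 16²≡41, 17²≡31, 18²≡23, 19²≡17, 20²≡13, 21²≡11 (mod 43).
So the quadratic residues mod 43 are {1, 4, 6, 9, 10, 11, 13, 14, 15, 16, 17, 21, 23, 24, 25, 31, 35, 36, 38, 40, 41}.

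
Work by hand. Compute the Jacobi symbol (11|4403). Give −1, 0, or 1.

Reciprocity: 11 ≡ 3 and 4403 ≡ 3 (mod 4), so (11/4403) = −(4403/11).
Reduce top mod 11: now compute (3/11).
Reciprocity: 3 ≡ 3 and 11 ≡ 3 (mod 4), so (3/11) = −(11/3).
Reduce top mod 3: now compute (2/3).
Pull out 2: since 3 ≡ 3 (mod 8), (2/3) = -1.
Reached (1/3) = 1. Collecting the sign flips along the way, the symbol is -1.

-1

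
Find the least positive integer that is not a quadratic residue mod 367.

3

(2/367) = +1, so 2 is a residue.
(3/367) = −1, so 3 is the smallest positive non-residue mod 367.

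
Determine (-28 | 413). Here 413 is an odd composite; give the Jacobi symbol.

0

First reduce: -28 ≡ 385 (mod 413).
Reciprocity: 385 ≡ 1 and 413 ≡ 1 (mod 4), so (385/413) = +(413/385).
Reduce top mod 385: now compute (28/385).
Pull out 2^2: since 385 ≡ 1 (mod 8), (2/385) = +1, so (2/385)^2 = +1.
Reciprocity: 7 ≡ 3 and 385 ≡ 1 (mod 4), so (7/385) = +(385/7).
Reduce top mod 7: now compute (0/7).
Top reduces to 0: gcd > 1, so the symbol is 0.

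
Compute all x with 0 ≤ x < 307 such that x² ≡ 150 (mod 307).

134, 173

Since 307 ≡ 3 (mod 4), a square root of 150 is 150^((307+1)/4) = 150^77 mod 307.
Repeated squaring: 150^2≡89, 150^4≡246, 150^8≡37, 150^16≡141, 150^32≡233, 150^64≡257 (mod 307).
150^77 = 150^(64+8+4+1) ≡ 134 (mod 307).
Check: 134² = 17956 ≡ 150 (mod 307). The two roots are 134 and 173.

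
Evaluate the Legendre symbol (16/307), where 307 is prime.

1

Euler's criterion: (16/307) ≡ 16^153 (mod 307).
16^2 ≡ 256 (mod 307)
16^4 ≡ 145 (mod 307)
16^8 ≡ 149 (mod 307)
16^16 ≡ 97 (mod 307)
16^32 ≡ 199 (mod 307)
16^64 ≡ 305 (mod 307)
16^128 ≡ 4 (mod 307)
16^153 = 16^(128+16+8+1) ≡ 1 (mod 307).
Result is 1, so (16/307) = 1.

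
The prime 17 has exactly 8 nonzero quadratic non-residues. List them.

Square k = 1,…,8 (k and 17−k give the same square):
1²=1, 2²=4, 3²=9, 4²=16, 5²≡8, 6²≡2, 7²≡15, 8²≡13 (mod 17).
The residues are {1, 2, 4, 8, 9, 13, 15, 16}; the non-residues are the remaining 8 nonzero classes.

3 5 6 7 10 11 12 14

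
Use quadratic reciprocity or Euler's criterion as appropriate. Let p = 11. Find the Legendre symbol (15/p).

Euler's criterion: (15/11) ≡ 4^5 (mod 11).
4^2 ≡ 5 (mod 11)
4^4 ≡ 3 (mod 11)
4^5 = 4^(4+1) ≡ 1 (mod 11).
Result is 1, so (15/11) = 1.

1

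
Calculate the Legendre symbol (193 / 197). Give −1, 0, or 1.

Reciprocity: 193 ≡ 1 and 197 ≡ 1 (mod 4), so (193/197) = +(197/193).
Reduce top mod 193: now compute (4/193).
Pull out 2^2: since 193 ≡ 1 (mod 8), (2/193) = +1, so (2/193)^2 = +1.
Reached (1/193) = 1. Collecting the sign flips along the way, the symbol is +1.

1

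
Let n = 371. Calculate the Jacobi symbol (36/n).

1

Pull out 2^2: since 371 ≡ 3 (mod 8), (2/371) = -1, so (2/371)^2 = +1.
Reciprocity: 9 ≡ 1 and 371 ≡ 3 (mod 4), so (9/371) = +(371/9).
Reduce top mod 9: now compute (2/9).
Pull out 2: since 9 ≡ 1 (mod 8), (2/9) = +1.
Reached (1/9) = 1. Collecting the sign flips along the way, the symbol is +1.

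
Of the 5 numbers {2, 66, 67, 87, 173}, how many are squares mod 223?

2

(2/223) = +1 → QR.
(66/223) = +1 → QR.
(67/223) = -1 → non-residue.
(87/223) = -1 → non-residue.
(173/223) = -1 → non-residue.
Total quadratic residues among the 5: 2.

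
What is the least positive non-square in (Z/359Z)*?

7

(2/359) = +1, so 2 is a residue.
(3/359) = +1, so 3 is a residue.
(4/359) = +1, so 4 is a residue.
(5/359) = +1, so 5 is a residue.
(6/359) = +1, so 6 is a residue.
(7/359) = −1, so 7 is the smallest positive non-residue mod 359.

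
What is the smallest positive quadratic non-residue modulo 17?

(2/17) = +1, so 2 is a residue.
(3/17) = −1, so 3 is the smallest positive non-residue mod 17.

3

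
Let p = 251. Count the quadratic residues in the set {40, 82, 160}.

0

(40/251) = -1 → non-residue.
(82/251) = -1 → non-residue.
(160/251) = -1 → non-residue.
Total quadratic residues among the 3: 0.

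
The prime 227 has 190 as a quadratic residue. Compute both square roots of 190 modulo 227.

Since 227 ≡ 3 (mod 4), a square root of 190 is 190^((227+1)/4) = 190^57 mod 227.
Repeated squaring: 190^2≡7, 190^4≡49, 190^8≡131, 190^16≡136, 190^32≡109 (mod 227).
190^57 = 190^(32+16+8+1) ≡ 155 (mod 227).
Check: 155² = 24025 ≡ 190 (mod 227). The two roots are 72 and 155.

72, 155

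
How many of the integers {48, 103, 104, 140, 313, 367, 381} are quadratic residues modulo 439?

3

(48/439) = -1 → non-residue.
(103/439) = +1 → QR.
(104/439) = +1 → QR.
(140/439) = +1 → QR.
(313/439) = -1 → non-residue.
(367/439) = -1 → non-residue.
(381/439) = -1 → non-residue.
Total quadratic residues among the 7: 3.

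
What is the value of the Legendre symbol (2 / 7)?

1

Pull out 2: since 7 ≡ 7 (mod 8), (2/7) = +1.
Reached (1/7) = 1. Collecting the sign flips along the way, the symbol is +1.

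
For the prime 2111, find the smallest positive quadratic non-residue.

(2/2111) = +1, so 2 is a residue.
(3/2111) = +1, so 3 is a residue.
(4/2111) = +1, so 4 is a residue.
(5/2111) = +1, so 5 is a residue.
(6/2111) = +1, so 6 is a residue.
(7/2111) = −1, so 7 is the smallest positive non-residue mod 2111.

7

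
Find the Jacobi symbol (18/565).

Pull out 2: since 565 ≡ 5 (mod 8), (2/565) = -1.
Reciprocity: 9 ≡ 1 and 565 ≡ 1 (mod 4), so (9/565) = +(565/9).
Reduce top mod 9: now compute (7/9).
Reciprocity: 7 ≡ 3 and 9 ≡ 1 (mod 4), so (7/9) = +(9/7).
Reduce top mod 7: now compute (2/7).
Pull out 2: since 7 ≡ 7 (mod 8), (2/7) = +1.
Reached (1/7) = 1. Collecting the sign flips along the way, the symbol is -1.

-1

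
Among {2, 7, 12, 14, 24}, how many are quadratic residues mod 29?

2

(2/29) = -1 → non-residue.
(7/29) = +1 → QR.
(12/29) = -1 → non-residue.
(14/29) = -1 → non-residue.
(24/29) = +1 → QR.
Total quadratic residues among the 5: 2.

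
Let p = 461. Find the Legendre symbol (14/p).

Pull out 2: since 461 ≡ 5 (mod 8), (2/461) = -1.
Reciprocity: 7 ≡ 3 and 461 ≡ 1 (mod 4), so (7/461) = +(461/7).
Reduce top mod 7: now compute (6/7).
Pull out 2: since 7 ≡ 7 (mod 8), (2/7) = +1.
Reciprocity: 3 ≡ 3 and 7 ≡ 3 (mod 4), so (3/7) = −(7/3).
Reduce top mod 3: now compute (1/3).
Reached (1/3) = 1. Collecting the sign flips along the way, the symbol is +1.

1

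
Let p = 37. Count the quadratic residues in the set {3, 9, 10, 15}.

3

(3/37) = +1 → QR.
(9/37) = +1 → QR.
(10/37) = +1 → QR.
(15/37) = -1 → non-residue.
Total quadratic residues among the 4: 3.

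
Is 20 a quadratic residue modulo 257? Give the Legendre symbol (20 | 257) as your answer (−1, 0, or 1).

Euler's criterion: (20/257) ≡ 20^128 (mod 257).
20^2 ≡ 143 (mod 257)
20^4 ≡ 146 (mod 257)
20^8 ≡ 242 (mod 257)
20^16 ≡ 225 (mod 257)
20^32 ≡ 253 (mod 257)
20^64 ≡ 16 (mod 257)
20^128 ≡ 256 (mod 257)
20^128 = 20^(128) ≡ 256 (mod 257).
Result is 256 ≡ −1, so (20/257) = −1.

-1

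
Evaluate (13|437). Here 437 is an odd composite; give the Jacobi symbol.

Reciprocity: 13 ≡ 1 and 437 ≡ 1 (mod 4), so (13/437) = +(437/13).
Reduce top mod 13: now compute (8/13).
Pull out 2^3: since 13 ≡ 5 (mod 8), (2/13) = -1, so (2/13)^3 = -1.
Reached (1/13) = 1. Collecting the sign flips along the way, the symbol is -1.

-1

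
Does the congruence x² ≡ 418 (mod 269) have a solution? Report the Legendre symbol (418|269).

1

Euler's criterion: (418/269) ≡ 149^134 (mod 269).
149^2 ≡ 143 (mod 269)
149^4 ≡ 5 (mod 269)
149^8 ≡ 25 (mod 269)
149^16 ≡ 87 (mod 269)
149^32 ≡ 37 (mod 269)
149^64 ≡ 24 (mod 269)
149^128 ≡ 38 (mod 269)
149^134 = 149^(128+4+2) ≡ 1 (mod 269).
Result is 1, so (418/269) = 1.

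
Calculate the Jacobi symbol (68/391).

Pull out 2^2: since 391 ≡ 7 (mod 8), (2/391) = +1, so (2/391)^2 = +1.
Reciprocity: 17 ≡ 1 and 391 ≡ 3 (mod 4), so (17/391) = +(391/17).
Reduce top mod 17: now compute (0/17).
Top reduces to 0: gcd > 1, so the symbol is 0.

0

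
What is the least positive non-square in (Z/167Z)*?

(2/167) = +1, so 2 is a residue.
(3/167) = +1, so 3 is a residue.
(4/167) = +1, so 4 is a residue.
(5/167) = −1, so 5 is the smallest positive non-residue mod 167.

5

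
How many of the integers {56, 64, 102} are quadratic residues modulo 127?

1

(56/127) = -1 → non-residue.
(64/127) = +1 → QR.
(102/127) = -1 → non-residue.
Total quadratic residues among the 3: 1.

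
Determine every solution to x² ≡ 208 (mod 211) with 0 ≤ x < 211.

Since 211 ≡ 3 (mod 4), a square root of 208 is 208^((211+1)/4) = 208^53 mod 211.
Repeated squaring: 208^2≡9, 208^4≡81, 208^8≡20, 208^16≡189, 208^32≡62 (mod 211).
208^53 = 208^(32+16+4+1) ≡ 182 (mod 211).
Check: 182² = 33124 ≡ 208 (mod 211). The two roots are 29 and 182.

29, 182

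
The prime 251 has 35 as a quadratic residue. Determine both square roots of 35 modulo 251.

Since 251 ≡ 3 (mod 4), a square root of 35 is 35^((251+1)/4) = 35^63 mod 251.
Repeated squaring: 35^2≡221, 35^4≡147, 35^8≡23, 35^16≡27, 35^32≡227 (mod 251).
35^63 = 35^(32+16+8+4+2+1) ≡ 81 (mod 251).
Check: 81² = 6561 ≡ 35 (mod 251). The two roots are 81 and 170.

81, 170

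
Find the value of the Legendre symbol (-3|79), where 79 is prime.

1

First reduce: -3 ≡ 76 (mod 79).
Pull out 2^2: since 79 ≡ 7 (mod 8), (2/79) = +1, so (2/79)^2 = +1.
Reciprocity: 19 ≡ 3 and 79 ≡ 3 (mod 4), so (19/79) = −(79/19).
Reduce top mod 19: now compute (3/19).
Reciprocity: 3 ≡ 3 and 19 ≡ 3 (mod 4), so (3/19) = −(19/3).
Reduce top mod 3: now compute (1/3).
Reached (1/3) = 1. Collecting the sign flips along the way, the symbol is +1.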